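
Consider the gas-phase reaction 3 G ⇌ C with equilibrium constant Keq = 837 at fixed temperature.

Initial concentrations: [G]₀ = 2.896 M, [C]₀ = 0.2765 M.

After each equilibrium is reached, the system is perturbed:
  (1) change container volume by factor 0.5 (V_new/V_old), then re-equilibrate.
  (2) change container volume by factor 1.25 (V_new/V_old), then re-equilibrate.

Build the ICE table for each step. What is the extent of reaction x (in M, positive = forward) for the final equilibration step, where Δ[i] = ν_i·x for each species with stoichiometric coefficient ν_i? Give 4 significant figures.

x = -0.006061 M

Q₀ = 0.01138 vs Keq = 837 ⇒ Q<K, forward
Step 1:
                   G          C
  Initial      2.896     0.2765
  Change      -2.783     0.9277
  Equil       0.1129      1.204
  solve Keq expr → x = 0.9277; check Q = 837
Then change container volume by factor 0.5 (V_new/V_old).
Step 2:
                   G          C
  Initial     0.2258      2.408
  Change    -0.08301    0.02767
  Equil       0.1428      2.436
  solve Keq expr → x = 0.02767; check Q = 837
Then change container volume by factor 1.25 (V_new/V_old).
Step 3:
                   G          C
  Initial     0.1142      1.949
  Change     0.01818  -0.006061
  Equil       0.1324      1.943
  solve Keq expr → x = -0.006061; check Q = 837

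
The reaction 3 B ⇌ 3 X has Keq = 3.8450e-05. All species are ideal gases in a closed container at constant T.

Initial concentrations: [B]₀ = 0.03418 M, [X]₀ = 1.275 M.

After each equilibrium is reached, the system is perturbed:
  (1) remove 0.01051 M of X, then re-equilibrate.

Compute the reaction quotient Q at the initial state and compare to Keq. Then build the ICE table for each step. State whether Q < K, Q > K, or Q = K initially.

Q₀ = 5.1906e+04; Q > K (proceeds reverse)

Q₀ = 5.1906e+04 vs Keq = 3.8450e-05 ⇒ Q>K, reverse
Step 1:
                  B         X
  init      0.03418     1.275
  Δ           1.232    -1.232
  eq          1.266   0.04274
  solve Keq expr → x = -0.4108; check Q = 3.8450e-05
Then remove 0.01051 M of X.
Step 2:
                  B         X
  init        1.266   0.03223
  Δ        -0.01017   0.01017
  eq          1.256    0.0424
  solve Keq expr → x = 0.003389; check Q = 3.8450e-05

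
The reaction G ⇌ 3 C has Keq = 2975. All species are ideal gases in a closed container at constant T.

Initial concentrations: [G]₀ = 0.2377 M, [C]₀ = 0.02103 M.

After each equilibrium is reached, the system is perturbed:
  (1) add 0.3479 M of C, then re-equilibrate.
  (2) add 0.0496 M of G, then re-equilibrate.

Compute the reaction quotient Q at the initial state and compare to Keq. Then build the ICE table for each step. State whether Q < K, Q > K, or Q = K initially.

Q₀ = 3.9128e-05 vs Keq = 2975 ⇒ Q<K, forward
Step 1:
                  G         C
  Initial    0.2377   0.02103
  Change    -0.2376    0.7127
  Equil   1.3278e-04    0.7337
  solve Keq expr → x = 0.2376; check Q = 2975
Then add 0.3479 M of C.
Step 2:
                  G         C
  Initial 1.3278e-04     1.082
  Change  2.9155e-04 -8.7464e-04
  Equil   4.2432e-04     1.081
  solve Keq expr → x = -2.9155e-04; check Q = 2975
Then add 0.0496 M of G.
Step 3:
                  G         C
  Initial   0.05002     1.081
  Change    -0.0494    0.1482
  Equil   6.2391e-04     1.229
  solve Keq expr → x = 0.0494; check Q = 2975

Q₀ = 3.9128e-05; Q < K (proceeds forward)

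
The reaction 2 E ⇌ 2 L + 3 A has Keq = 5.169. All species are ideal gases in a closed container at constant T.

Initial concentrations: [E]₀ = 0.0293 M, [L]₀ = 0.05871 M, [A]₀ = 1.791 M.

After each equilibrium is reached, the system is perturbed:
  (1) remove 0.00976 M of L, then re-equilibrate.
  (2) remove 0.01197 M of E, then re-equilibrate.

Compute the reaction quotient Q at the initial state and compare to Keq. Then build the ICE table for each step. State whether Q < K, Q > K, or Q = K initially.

Q₀ = 23.07 vs Keq = 5.169 ⇒ Q>K, reverse
Step 1:
                  E         L         A
  I          0.0293   0.05871     1.791
  C         0.01544  -0.01544  -0.02316
  E         0.04474   0.04327     1.768
  solve Keq expr → x = -0.007719; check Q = 5.169
Then remove 0.00976 M of L.
Step 2:
                  E         L         A
  I         0.04474   0.03351     1.768
  C       -0.004841  0.004841  0.007262
  E          0.0399   0.03835     1.775
  solve Keq expr → x = 0.002421; check Q = 5.169
Then remove 0.01197 M of E.
Step 3:
                  E         L         A
  I         0.02793   0.03835     1.775
  C        0.005746 -0.005746 -0.008619
  E         0.03367   0.03261     1.766
  solve Keq expr → x = -0.002873; check Q = 5.169

Q₀ = 23.07; Q > K (proceeds reverse)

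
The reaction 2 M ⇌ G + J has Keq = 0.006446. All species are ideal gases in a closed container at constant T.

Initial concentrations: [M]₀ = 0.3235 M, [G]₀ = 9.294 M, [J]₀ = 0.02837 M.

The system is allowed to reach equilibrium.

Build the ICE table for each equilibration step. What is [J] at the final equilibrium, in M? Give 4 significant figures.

[J]_eq = 1.0048e-04 M

Q₀ = 2.519 vs Keq = 0.006446 ⇒ Q>K, reverse
Step 1:
                   M          G          J
  init        0.3235      9.294    0.02837
  Δ          0.05654   -0.02827   -0.02827
  eq            0.38      9.266 1.0048e-04
  solve Keq expr → x = -0.02827; check Q = 0.006446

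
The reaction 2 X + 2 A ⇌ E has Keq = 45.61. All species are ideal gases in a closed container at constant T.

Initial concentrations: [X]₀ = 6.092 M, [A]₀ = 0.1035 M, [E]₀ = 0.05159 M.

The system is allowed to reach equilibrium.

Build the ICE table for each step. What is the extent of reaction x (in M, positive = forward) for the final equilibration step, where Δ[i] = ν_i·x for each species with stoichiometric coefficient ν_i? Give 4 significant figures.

Q₀ = 0.1298 vs Keq = 45.61 ⇒ Q<K, forward
Step 1:
                    X           A           E
  Initial       6.092      0.1035     0.05159
  Change     -0.09571    -0.09571     0.04786
  Equil         5.996    0.007787     0.09945
  solve Keq expr → x = 0.04786; check Q = 45.61

x = 0.04786 M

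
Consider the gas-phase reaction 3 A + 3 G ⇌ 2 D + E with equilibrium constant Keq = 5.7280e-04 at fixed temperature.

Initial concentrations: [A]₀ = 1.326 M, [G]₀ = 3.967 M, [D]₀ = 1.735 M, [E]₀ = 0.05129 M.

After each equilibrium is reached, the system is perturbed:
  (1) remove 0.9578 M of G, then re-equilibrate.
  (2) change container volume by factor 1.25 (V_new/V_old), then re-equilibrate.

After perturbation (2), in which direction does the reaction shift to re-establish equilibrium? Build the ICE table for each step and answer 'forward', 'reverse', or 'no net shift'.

Direction: reverse

Q₀ = 0.001061 vs Keq = 5.7280e-04 ⇒ Q>K, reverse
Step 1:
                   A          G          D          E
  I            1.326      3.967      1.735    0.05129
  C          0.05266    0.05266   -0.03511   -0.01755
  E            1.379       4.02        1.7    0.03374
  solve Keq expr → x = -0.01755; check Q = 5.7280e-04
Then remove 0.9578 M of G.
Step 2:
                   A          G          D          E
  I            1.379      3.062        1.7    0.03374
  C          0.04739    0.04739   -0.03159    -0.0158
  E            1.426      3.109      1.668    0.01794
  solve Keq expr → x = -0.0158; check Q = 5.7280e-04
Then change container volume by factor 1.25 (V_new/V_old).
Step 3:
                   A          G          D          E
  I            1.141      2.487      1.335    0.01435
  C          0.01891    0.01891   -0.01261  -0.006304
  E             1.16      2.506      1.322   0.008049
  solve Keq expr → x = -0.006304; check Q = 5.7280e-04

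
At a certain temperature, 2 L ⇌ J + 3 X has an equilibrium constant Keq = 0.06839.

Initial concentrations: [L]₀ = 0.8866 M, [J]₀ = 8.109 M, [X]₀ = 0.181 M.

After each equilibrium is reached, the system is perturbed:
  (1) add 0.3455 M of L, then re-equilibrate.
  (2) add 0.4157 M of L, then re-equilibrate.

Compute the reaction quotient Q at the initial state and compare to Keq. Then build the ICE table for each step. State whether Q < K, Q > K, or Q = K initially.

Q₀ = 0.06117; Q < K (proceeds forward)

Q₀ = 0.06117 vs Keq = 0.06839 ⇒ Q<K, forward
Step 1:
                   L          J          X
  Initial     0.8866      8.109      0.181
  Change   -0.004168   0.002084   0.006252
  Equil       0.8824      8.111     0.1873
  solve Keq expr → x = 0.002084; check Q = 0.06839
Then add 0.3455 M of L.
Step 2:
                   L          J          X
  Initial      1.228      8.111     0.1873
  Change    -0.02827    0.01414    0.04241
  Equil          1.2      8.125     0.2297
  solve Keq expr → x = 0.01414; check Q = 0.06839
Then add 0.4157 M of L.
Step 3:
                   L          J          X
  Initial      1.615      8.125     0.2297
  Change    -0.03107    0.01554    0.04661
  Equil        1.584      8.141     0.2763
  solve Keq expr → x = 0.01554; check Q = 0.06839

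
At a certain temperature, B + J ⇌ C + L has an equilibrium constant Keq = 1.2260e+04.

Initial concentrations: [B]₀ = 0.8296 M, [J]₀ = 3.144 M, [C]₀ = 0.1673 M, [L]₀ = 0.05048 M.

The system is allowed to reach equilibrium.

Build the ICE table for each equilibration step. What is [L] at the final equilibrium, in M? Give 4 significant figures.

[L]_eq = 0.88 M

Q₀ = 0.003238 vs Keq = 1.2260e+04 ⇒ Q<K, forward
Step 1:
                  B         J         C         L
  init       0.8296     3.144    0.1673   0.05048
  Δ         -0.8296   -0.8296    0.8296    0.8296
  eq      3.0918e-05     2.314    0.9969      0.88
  solve Keq expr → x = 0.8296; check Q = 1.2260e+04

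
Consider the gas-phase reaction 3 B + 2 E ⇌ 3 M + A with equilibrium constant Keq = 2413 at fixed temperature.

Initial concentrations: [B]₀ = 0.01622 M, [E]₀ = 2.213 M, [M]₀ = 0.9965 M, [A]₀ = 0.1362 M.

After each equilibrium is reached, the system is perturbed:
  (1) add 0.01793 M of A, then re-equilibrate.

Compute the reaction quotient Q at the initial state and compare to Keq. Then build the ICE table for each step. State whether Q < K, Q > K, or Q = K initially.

Q₀ = 6449; Q > K (proceeds reverse)

Q₀ = 6449 vs Keq = 2413 ⇒ Q>K, reverse
Step 1:
                    B           E           M           A
  Initial     0.01622       2.213      0.9965      0.1362
  Change     0.006016    0.004011   -0.006016   -0.002005
  Equil       0.02224       2.217      0.9905      0.1342
  solve Keq expr → x = -0.002005; check Q = 2413
Then add 0.01793 M of A.
Step 2:
                    B           E           M           A
  Initial     0.02224       2.217      0.9905      0.1521
  Change   9.0839e-04  6.0559e-04 -9.0839e-04 -3.0280e-04
  Equil       0.02314       2.218      0.9896      0.1518
  solve Keq expr → x = -3.0280e-04; check Q = 2413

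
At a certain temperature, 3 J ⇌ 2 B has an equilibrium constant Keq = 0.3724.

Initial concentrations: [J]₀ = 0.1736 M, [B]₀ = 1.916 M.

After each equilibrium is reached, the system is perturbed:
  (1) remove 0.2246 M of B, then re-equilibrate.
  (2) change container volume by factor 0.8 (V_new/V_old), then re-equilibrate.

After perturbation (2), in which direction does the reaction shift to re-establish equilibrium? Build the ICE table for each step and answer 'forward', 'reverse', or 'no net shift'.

Q₀ = 701.7 vs Keq = 0.3724 ⇒ Q>K, reverse
Step 1:
                  J         B
  init       0.1736     1.916
  Δ           1.276   -0.8508
  eq           1.45     1.065
  solve Keq expr → x = -0.4254; check Q = 0.3724
Then remove 0.2246 M of B.
Step 2:
                  J         B
  init         1.45    0.8406
  Δ         -0.1288   0.08586
  eq          1.321    0.9265
  solve Keq expr → x = 0.04293; check Q = 0.3724
Then change container volume by factor 0.8 (V_new/V_old).
Step 3:
                  J         B
  init        1.651     1.158
  Δ        -0.07472   0.04981
  eq          1.576     1.208
  solve Keq expr → x = 0.02491; check Q = 0.3724

Direction: forward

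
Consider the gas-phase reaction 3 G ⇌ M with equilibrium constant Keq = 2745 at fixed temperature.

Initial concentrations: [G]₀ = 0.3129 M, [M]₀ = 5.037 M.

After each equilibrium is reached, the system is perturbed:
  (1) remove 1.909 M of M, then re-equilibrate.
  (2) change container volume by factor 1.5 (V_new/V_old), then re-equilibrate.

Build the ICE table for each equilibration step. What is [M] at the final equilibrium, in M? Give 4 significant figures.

[M]_eq = 2.124 M

Q₀ = 164.4 vs Keq = 2745 ⇒ Q<K, forward
Step 1:
                    G           M
  Initial      0.3129       5.037
  Change        -0.19     0.06332
  Equil        0.1229         5.1
  solve Keq expr → x = 0.06332; check Q = 2745
Then remove 1.909 M of M.
Step 2:
                    G           M
  Initial      0.1229       3.191
  Change     -0.01772    0.005908
  Equil        0.1052       3.197
  solve Keq expr → x = 0.005908; check Q = 2745
Then change container volume by factor 1.5 (V_new/V_old).
Step 3:
                    G           M
  Initial     0.07014       2.131
  Change      0.02167   -0.007222
  Equil       0.09181       2.124
  solve Keq expr → x = -0.007222; check Q = 2745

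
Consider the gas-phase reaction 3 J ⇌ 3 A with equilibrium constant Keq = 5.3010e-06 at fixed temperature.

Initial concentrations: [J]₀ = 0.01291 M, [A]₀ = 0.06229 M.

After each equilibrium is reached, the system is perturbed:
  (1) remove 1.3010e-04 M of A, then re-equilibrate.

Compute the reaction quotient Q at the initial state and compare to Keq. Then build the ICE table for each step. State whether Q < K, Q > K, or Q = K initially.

Q₀ = 112.3; Q > K (proceeds reverse)

Q₀ = 112.3 vs Keq = 5.3010e-06 ⇒ Q>K, reverse
Step 1:
                  J         A
  init      0.01291   0.06229
  Δ           0.061    -0.061
  eq        0.07391  0.001289
  solve Keq expr → x = -0.02033; check Q = 5.3010e-06
Then remove 1.3010e-04 M of A.
Step 2:
                  J         A
  init      0.07391  0.001159
  Δ       -1.2787e-04 1.2787e-04
  eq        0.07378  0.001287
  solve Keq expr → x = 4.2623e-05; check Q = 5.3010e-06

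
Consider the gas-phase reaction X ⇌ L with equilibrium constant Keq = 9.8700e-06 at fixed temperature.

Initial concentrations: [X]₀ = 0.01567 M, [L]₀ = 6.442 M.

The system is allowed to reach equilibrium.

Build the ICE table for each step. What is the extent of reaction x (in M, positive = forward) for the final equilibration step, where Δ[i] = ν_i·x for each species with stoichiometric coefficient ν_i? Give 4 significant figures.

Q₀ = 411.1 vs Keq = 9.8700e-06 ⇒ Q>K, reverse
Step 1:
                   X          L
  I          0.01567      6.442
  C            6.442     -6.442
  E            6.458 6.3737e-05
  solve Keq expr → x = -6.442; check Q = 9.8700e-06

x = -6.442 M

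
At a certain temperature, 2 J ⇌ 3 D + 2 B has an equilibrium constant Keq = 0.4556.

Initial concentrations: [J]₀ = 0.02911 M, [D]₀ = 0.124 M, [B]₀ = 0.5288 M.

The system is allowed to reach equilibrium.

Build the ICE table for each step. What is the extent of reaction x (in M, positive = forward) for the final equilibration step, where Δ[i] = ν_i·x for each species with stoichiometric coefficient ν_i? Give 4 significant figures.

x = -0.001521 M

Q₀ = 0.6292 vs Keq = 0.4556 ⇒ Q>K, reverse
Step 1:
                    J           D           B
  Initial     0.02911       0.124      0.5288
  Change     0.003042   -0.004563   -0.003042
  Equil       0.03215      0.1194      0.5258
  solve Keq expr → x = -0.001521; check Q = 0.4556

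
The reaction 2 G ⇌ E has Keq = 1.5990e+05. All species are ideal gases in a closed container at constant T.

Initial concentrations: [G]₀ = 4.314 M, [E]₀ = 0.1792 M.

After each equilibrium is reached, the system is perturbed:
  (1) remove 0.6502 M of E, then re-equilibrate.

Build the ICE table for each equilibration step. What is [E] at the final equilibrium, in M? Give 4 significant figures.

[E]_eq = 1.684 M

Q₀ = 0.009629 vs Keq = 1.5990e+05 ⇒ Q<K, forward
Step 1:
                  G         E
  init        4.314    0.1792
  Δ           -4.31     2.155
  eq       0.003821     2.334
  solve Keq expr → x = 2.155; check Q = 1.5990e+05
Then remove 0.6502 M of E.
Step 2:
                  G         E
  init     0.003821     1.684
  Δ       -5.7519e-04 2.8759e-04
  eq       0.003246     1.684
  solve Keq expr → x = 2.8759e-04; check Q = 1.5990e+05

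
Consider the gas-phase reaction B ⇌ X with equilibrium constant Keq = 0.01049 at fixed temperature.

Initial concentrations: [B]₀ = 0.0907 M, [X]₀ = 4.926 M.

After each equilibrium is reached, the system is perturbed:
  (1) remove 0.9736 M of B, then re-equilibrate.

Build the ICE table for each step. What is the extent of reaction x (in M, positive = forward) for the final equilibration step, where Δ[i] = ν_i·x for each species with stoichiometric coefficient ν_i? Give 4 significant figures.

Q₀ = 54.31 vs Keq = 0.01049 ⇒ Q>K, reverse
Step 1:
                    B           X
  init         0.0907       4.926
  Δ             4.874      -4.874
  eq            4.965     0.05208
  solve Keq expr → x = -4.874; check Q = 0.01049
Then remove 0.9736 M of B.
Step 2:
                    B           X
  init          3.991     0.05208
  Δ           0.01011    -0.01011
  eq            4.001     0.04197
  solve Keq expr → x = -0.01011; check Q = 0.01049

x = -0.01011 M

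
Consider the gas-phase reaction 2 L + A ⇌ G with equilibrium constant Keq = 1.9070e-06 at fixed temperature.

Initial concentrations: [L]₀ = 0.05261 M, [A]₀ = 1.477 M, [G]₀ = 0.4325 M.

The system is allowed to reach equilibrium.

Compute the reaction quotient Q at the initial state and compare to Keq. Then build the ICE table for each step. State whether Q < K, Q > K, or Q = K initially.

Q₀ = 105.8 vs Keq = 1.9070e-06 ⇒ Q>K, reverse
Step 1:
                  L         A         G
  Initial   0.05261     1.477    0.4325
  Change      0.865    0.4325   -0.4325
  Equil      0.9176     1.909 3.0661e-06
  solve Keq expr → x = -0.4325; check Q = 1.9070e-06

Q₀ = 105.8; Q > K (proceeds reverse)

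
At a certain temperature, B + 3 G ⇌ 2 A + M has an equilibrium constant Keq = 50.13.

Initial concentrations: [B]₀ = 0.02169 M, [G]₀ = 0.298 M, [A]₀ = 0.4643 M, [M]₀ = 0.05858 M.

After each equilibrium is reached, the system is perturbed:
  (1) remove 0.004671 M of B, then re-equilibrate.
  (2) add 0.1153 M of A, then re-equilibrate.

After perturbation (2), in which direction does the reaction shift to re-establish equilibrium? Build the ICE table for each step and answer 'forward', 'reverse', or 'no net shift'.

Q₀ = 22 vs Keq = 50.13 ⇒ Q<K, forward
Step 1:
                    B           G           A           M
  Initial     0.02169       0.298      0.4643     0.05858
  Change    -0.007339    -0.02202     0.01468    0.007339
  Equil       0.01435       0.276       0.479     0.06592
  solve Keq expr → x = 0.007339; check Q = 50.13
Then remove 0.004671 M of B.
Step 2:
                    B           G           A           M
  Initial     0.00968       0.276       0.479     0.06592
  Change     0.002674    0.008022   -0.005348   -0.002674
  Equil       0.01235       0.284      0.4736     0.06324
  solve Keq expr → x = -0.002674; check Q = 50.13
Then add 0.1153 M of A.
Step 3:
                    B           G           A           M
  Initial     0.01235       0.284      0.5889     0.06324
  Change     0.003471     0.01041   -0.006942   -0.003471
  Equil       0.01583      0.2944       0.582     0.05977
  solve Keq expr → x = -0.003471; check Q = 50.13

Direction: reverse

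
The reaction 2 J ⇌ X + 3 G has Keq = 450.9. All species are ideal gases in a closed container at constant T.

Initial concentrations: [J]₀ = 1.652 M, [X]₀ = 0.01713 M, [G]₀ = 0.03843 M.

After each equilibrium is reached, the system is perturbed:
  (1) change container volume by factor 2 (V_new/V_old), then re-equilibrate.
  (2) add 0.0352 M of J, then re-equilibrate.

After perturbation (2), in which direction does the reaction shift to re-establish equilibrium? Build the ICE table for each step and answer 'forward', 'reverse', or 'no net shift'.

Q₀ = 3.5624e-07 vs Keq = 450.9 ⇒ Q<K, forward
Step 1:
                   J          X          G
  I            1.652    0.01713    0.03843
  C           -1.508     0.7539      2.262
  E           0.1442      0.771        2.3
  solve Keq expr → x = 0.7539; check Q = 450.9
Then change container volume by factor 2 (V_new/V_old).
Step 2:
                   J          X          G
  I          0.07212     0.3855       1.15
  C          -0.0329    0.01645    0.04936
  E          0.03922      0.402      1.199
  solve Keq expr → x = 0.01645; check Q = 450.9
Then add 0.0352 M of J.
Step 3:
                   J          X          G
  I          0.07442      0.402      1.199
  C           -0.032      0.016      0.048
  E          0.04242      0.418      1.247
  solve Keq expr → x = 0.016; check Q = 450.9

Direction: forward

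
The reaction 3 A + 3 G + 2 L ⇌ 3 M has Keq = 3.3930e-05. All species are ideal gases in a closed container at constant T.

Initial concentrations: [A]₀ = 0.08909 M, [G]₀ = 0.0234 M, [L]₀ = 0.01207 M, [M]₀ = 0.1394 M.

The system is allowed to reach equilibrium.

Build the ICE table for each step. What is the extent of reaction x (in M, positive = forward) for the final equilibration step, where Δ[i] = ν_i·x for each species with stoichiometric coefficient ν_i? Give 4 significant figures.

x = -0.04638 M

Q₀ = 2.0523e+09 vs Keq = 3.3930e-05 ⇒ Q>K, reverse
Step 1:
                   A          G          L          M
  init       0.08909     0.0234    0.01207     0.1394
  Δ           0.1391     0.1391    0.09276    -0.1391
  eq          0.2282     0.1625     0.1048 2.6698e-04
  solve Keq expr → x = -0.04638; check Q = 3.3930e-05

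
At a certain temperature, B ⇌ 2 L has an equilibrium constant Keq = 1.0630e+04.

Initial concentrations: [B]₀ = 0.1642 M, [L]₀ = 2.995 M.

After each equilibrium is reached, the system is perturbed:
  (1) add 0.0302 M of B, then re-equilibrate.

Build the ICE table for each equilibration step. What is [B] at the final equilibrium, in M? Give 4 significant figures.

[B]_eq = 0.001076 M

Q₀ = 54.63 vs Keq = 1.0630e+04 ⇒ Q<K, forward
Step 1:
                   B          L
  init        0.1642      2.995
  Δ          -0.1632     0.3263
  eq        0.001038      3.321
  solve Keq expr → x = 0.1632; check Q = 1.0630e+04
Then add 0.0302 M of B.
Step 2:
                   B          L
  init       0.03124      3.321
  Δ         -0.03016    0.06032
  eq        0.001076      3.382
  solve Keq expr → x = 0.03016; check Q = 1.0630e+04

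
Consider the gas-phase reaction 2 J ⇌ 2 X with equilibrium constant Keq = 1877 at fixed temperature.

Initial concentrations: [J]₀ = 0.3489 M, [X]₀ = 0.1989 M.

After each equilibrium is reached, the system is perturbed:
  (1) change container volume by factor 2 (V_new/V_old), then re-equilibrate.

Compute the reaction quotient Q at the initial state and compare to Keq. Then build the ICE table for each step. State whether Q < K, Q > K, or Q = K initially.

Q₀ = 0.325 vs Keq = 1877 ⇒ Q<K, forward
Step 1:
                  J         X
  Initial    0.3489    0.1989
  Change    -0.3365    0.3365
  Equil     0.01236    0.5354
  solve Keq expr → x = 0.1683; check Q = 1877
Then change container volume by factor 2 (V_new/V_old).
Step 2:
                  J         X
  Initial  0.006179    0.2677
  Change          0         0
  Equil    0.006179    0.2677
  solve Keq expr → x = 0; check Q = 1877

Q₀ = 0.325; Q < K (proceeds forward)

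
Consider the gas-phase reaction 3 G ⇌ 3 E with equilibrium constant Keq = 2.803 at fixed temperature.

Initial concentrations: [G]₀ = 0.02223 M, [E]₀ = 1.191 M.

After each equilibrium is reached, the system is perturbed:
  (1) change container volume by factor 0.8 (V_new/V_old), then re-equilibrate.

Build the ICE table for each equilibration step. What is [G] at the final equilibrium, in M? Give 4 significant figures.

[G]_eq = 0.6293 M

Q₀ = 1.5379e+05 vs Keq = 2.803 ⇒ Q>K, reverse
Step 1:
                   G          E
  Initial    0.02223      1.191
  Change      0.4812    -0.4812
  Equil       0.5034     0.7098
  solve Keq expr → x = -0.1604; check Q = 2.803
Then change container volume by factor 0.8 (V_new/V_old).
Step 2:
                   G          E
  Initial     0.6293     0.8873
  Change           0          0
  Equil       0.6293     0.8873
  solve Keq expr → x = 0; check Q = 2.803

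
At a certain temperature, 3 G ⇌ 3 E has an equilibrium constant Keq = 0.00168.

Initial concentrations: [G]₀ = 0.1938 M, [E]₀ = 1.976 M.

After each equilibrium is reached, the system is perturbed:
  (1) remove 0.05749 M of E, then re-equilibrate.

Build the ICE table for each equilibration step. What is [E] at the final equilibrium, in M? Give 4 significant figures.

[E]_eq = 0.2244 M

Q₀ = 1060 vs Keq = 0.00168 ⇒ Q>K, reverse
Step 1:
                    G           E
  I            0.1938       1.976
  C             1.745      -1.745
  E             1.939      0.2305
  solve Keq expr → x = -0.5818; check Q = 0.00168
Then remove 0.05749 M of E.
Step 2:
                    G           E
  I             1.939       0.173
  C          -0.05138     0.05138
  E             1.888      0.2244
  solve Keq expr → x = 0.01713; check Q = 0.00168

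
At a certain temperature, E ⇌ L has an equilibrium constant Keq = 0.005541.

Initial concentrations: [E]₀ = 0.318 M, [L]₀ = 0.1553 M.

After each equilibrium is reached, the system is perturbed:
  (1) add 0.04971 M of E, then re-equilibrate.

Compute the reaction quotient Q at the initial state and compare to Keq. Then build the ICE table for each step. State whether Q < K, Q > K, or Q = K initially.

Q₀ = 0.4884 vs Keq = 0.005541 ⇒ Q>K, reverse
Step 1:
                  E         L
  I           0.318    0.1553
  C          0.1527   -0.1527
  E          0.4707  0.002608
  solve Keq expr → x = -0.1527; check Q = 0.005541
Then add 0.04971 M of E.
Step 2:
                  E         L
  I          0.5204  0.002608
  C       -2.7393e-04 2.7393e-04
  E          0.5201  0.002882
  solve Keq expr → x = 2.7393e-04; check Q = 0.005541

Q₀ = 0.4884; Q > K (proceeds reverse)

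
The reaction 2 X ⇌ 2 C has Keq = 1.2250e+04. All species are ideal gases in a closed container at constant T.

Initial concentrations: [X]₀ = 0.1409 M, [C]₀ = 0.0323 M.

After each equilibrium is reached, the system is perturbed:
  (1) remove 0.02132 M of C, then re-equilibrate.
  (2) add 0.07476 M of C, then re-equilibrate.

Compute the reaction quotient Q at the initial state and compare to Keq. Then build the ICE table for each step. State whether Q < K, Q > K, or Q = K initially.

Q₀ = 0.05255 vs Keq = 1.2250e+04 ⇒ Q<K, forward
Step 1:
                  X         C
  I          0.1409    0.0323
  C         -0.1393    0.1393
  E        0.001551    0.1716
  solve Keq expr → x = 0.06967; check Q = 1.2250e+04
Then remove 0.02132 M of C.
Step 2:
                  X         C
  I        0.001551    0.1503
  C       -1.9090e-04 1.9090e-04
  E         0.00136    0.1505
  solve Keq expr → x = 9.5452e-05; check Q = 1.2250e+04
Then add 0.07476 M of C.
Step 3:
                  X         C
  I         0.00136    0.2253
  C       6.6941e-04 -6.6941e-04
  E        0.002029    0.2246
  solve Keq expr → x = -3.3471e-04; check Q = 1.2250e+04

Q₀ = 0.05255; Q < K (proceeds forward)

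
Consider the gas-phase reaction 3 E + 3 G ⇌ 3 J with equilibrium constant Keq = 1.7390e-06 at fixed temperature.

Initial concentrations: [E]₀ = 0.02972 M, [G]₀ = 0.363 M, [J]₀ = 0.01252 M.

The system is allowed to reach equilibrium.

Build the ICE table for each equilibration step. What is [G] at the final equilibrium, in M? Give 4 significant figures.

[G]_eq = 0.3753 M

Q₀ = 1.563 vs Keq = 1.7390e-06 ⇒ Q>K, reverse
Step 1:
                    E           G           J
  init        0.02972       0.363     0.01252
  Δ           0.01233     0.01233    -0.01233
  eq          0.04205      0.3753  1.8979e-04
  solve Keq expr → x = -0.00411; check Q = 1.7390e-06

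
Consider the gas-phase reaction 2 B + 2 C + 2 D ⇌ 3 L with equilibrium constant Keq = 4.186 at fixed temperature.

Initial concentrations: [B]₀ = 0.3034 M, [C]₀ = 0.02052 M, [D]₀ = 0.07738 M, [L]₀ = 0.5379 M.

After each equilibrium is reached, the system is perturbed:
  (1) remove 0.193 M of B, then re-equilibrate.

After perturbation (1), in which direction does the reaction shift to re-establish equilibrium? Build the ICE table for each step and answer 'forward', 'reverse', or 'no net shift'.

Direction: reverse

Q₀ = 6.7060e+05 vs Keq = 4.186 ⇒ Q>K, reverse
Step 1:
                   B          C          D          L
  Initial     0.3034    0.02052    0.07738     0.5379
  Change      0.2304     0.2304     0.2304    -0.3456
  Equil       0.5338     0.2509     0.3078     0.1923
  solve Keq expr → x = -0.1152; check Q = 4.186
Then remove 0.193 M of B.
Step 2:
                   B          C          D          L
  Initial     0.3408     0.2509     0.3078     0.1923
  Change      0.0199     0.0199     0.0199   -0.02985
  Equil       0.3607     0.2708     0.3277     0.1625
  solve Keq expr → x = -0.00995; check Q = 4.186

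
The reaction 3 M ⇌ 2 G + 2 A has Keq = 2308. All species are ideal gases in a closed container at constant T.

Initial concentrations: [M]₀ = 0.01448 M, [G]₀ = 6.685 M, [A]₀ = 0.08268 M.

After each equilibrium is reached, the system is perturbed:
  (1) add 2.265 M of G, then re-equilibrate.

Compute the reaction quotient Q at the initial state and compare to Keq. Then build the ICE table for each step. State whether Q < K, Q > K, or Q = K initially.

Q₀ = 1.0062e+05 vs Keq = 2308 ⇒ Q>K, reverse
Step 1:
                  M         G         A
  init      0.01448     6.685   0.08268
  Δ         0.02832  -0.01888  -0.01888
  eq         0.0428     6.666    0.0638
  solve Keq expr → x = -0.009438; check Q = 2308
Then add 2.265 M of G.
Step 2:
                  M         G         A
  init       0.0428     8.931    0.0638
  Δ         0.00673 -0.004487 -0.004487
  eq        0.04953     8.927   0.05932
  solve Keq expr → x = -0.002243; check Q = 2308

Q₀ = 1.0062e+05; Q > K (proceeds reverse)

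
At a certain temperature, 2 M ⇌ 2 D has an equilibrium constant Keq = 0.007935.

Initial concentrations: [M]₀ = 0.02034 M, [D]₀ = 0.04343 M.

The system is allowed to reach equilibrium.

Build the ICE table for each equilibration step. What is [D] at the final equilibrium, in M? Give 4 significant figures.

Q₀ = 4.559 vs Keq = 0.007935 ⇒ Q>K, reverse
Step 1:
                  M         D
  init      0.02034   0.04343
  Δ         0.03821  -0.03821
  eq        0.05855  0.005216
  solve Keq expr → x = -0.01911; check Q = 0.007935

[D]_eq = 0.005216 M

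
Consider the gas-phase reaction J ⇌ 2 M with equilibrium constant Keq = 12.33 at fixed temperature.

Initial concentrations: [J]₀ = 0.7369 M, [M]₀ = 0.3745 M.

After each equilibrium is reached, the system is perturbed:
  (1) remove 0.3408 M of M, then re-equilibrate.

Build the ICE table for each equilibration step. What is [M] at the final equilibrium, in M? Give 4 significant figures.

Q₀ = 0.1903 vs Keq = 12.33 ⇒ Q<K, forward
Step 1:
                   J          M
  I           0.7369     0.3745
  C          -0.5571      1.114
  E           0.1798      1.489
  solve Keq expr → x = 0.5571; check Q = 12.33
Then remove 0.3408 M of M.
Step 2:
                   J          M
  I           0.1798      1.148
  C         -0.05245     0.1049
  E           0.1273      1.253
  solve Keq expr → x = 0.05245; check Q = 12.33

[M]_eq = 1.253 M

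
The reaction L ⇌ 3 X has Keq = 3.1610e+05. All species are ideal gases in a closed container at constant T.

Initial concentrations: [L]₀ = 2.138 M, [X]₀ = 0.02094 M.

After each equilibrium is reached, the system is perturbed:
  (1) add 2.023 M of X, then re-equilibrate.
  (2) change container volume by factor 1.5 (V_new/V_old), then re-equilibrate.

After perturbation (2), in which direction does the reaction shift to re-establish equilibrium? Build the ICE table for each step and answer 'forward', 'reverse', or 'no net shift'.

Direction: forward

Q₀ = 4.2946e-06 vs Keq = 3.1610e+05 ⇒ Q<K, forward
Step 1:
                   L          X
  Initial      2.138    0.02094
  Change      -2.137      6.411
  Equil   8.4197e-04      6.432
  solve Keq expr → x = 2.137; check Q = 3.1610e+05
Then add 2.023 M of X.
Step 2:
                   L          X
  Initial 8.4197e-04      8.455
  Change    0.001068  -0.003205
  Equil      0.00191      8.452
  solve Keq expr → x = -0.001068; check Q = 3.1610e+05
Then change container volume by factor 1.5 (V_new/V_old).
Step 3:
                   L          X
  Initial   0.001273      5.635
  Change  -7.0685e-04   0.002121
  Equil   5.6663e-04      5.637
  solve Keq expr → x = 7.0685e-04; check Q = 3.1610e+05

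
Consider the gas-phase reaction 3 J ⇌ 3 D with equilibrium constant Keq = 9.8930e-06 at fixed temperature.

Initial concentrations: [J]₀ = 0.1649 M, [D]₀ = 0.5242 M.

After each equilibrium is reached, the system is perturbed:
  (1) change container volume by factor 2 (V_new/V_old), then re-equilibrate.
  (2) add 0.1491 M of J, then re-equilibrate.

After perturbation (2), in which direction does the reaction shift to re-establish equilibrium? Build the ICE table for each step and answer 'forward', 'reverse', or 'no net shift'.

Direction: forward

Q₀ = 32.12 vs Keq = 9.8930e-06 ⇒ Q>K, reverse
Step 1:
                   J          D
  I           0.1649     0.5242
  C           0.5097    -0.5097
  E           0.6746    0.01448
  solve Keq expr → x = -0.1699; check Q = 9.8930e-06
Then change container volume by factor 2 (V_new/V_old).
Step 2:
                   J          D
  I           0.3373   0.007241
  C                0          0
  E           0.3373   0.007241
  solve Keq expr → x = 0; check Q = 9.8930e-06
Then add 0.1491 M of J.
Step 3:
                   J          D
  I           0.4864   0.007241
  C        -0.003133   0.003133
  E           0.4833    0.01037
  solve Keq expr → x = 0.001044; check Q = 9.8930e-06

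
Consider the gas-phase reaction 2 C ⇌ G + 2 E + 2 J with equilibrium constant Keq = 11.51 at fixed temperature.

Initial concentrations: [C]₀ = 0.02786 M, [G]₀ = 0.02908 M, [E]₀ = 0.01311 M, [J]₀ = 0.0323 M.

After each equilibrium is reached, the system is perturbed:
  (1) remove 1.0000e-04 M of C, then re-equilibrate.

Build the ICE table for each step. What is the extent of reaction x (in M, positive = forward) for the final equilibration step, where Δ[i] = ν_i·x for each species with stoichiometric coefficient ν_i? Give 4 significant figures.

x = -4.9651e-05 M

Q₀ = 6.7180e-06 vs Keq = 11.51 ⇒ Q<K, forward
Step 1:
                    C           G           E           J
  init        0.02786     0.02908     0.01311      0.0323
  Δ          -0.02771     0.01386     0.02771     0.02771
  eq       1.4961e-04     0.04294     0.04082     0.06001
  solve Keq expr → x = 0.01386; check Q = 11.51
Then remove 1.0000e-04 M of C.
Step 2:
                    C           G           E           J
  init     4.9614e-05     0.04294     0.04082     0.06001
  Δ        9.9303e-05 -4.9651e-05 -9.9303e-05 -9.9303e-05
  eq       1.4892e-04     0.04289     0.04072     0.05991
  solve Keq expr → x = -4.9651e-05; check Q = 11.51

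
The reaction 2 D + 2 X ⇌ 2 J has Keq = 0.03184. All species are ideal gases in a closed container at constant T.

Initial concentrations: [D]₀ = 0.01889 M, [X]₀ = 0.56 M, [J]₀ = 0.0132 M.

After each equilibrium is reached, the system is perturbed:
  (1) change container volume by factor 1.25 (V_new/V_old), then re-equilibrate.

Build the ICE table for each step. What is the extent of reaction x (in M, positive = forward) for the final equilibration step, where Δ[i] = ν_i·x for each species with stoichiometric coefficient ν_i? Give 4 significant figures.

Q₀ = 1.557 vs Keq = 0.03184 ⇒ Q>K, reverse
Step 1:
                   D          X          J
  I          0.01889       0.56     0.0132
  C          0.01024    0.01024   -0.01024
  E          0.02913     0.5702   0.002964
  solve Keq expr → x = -0.005118; check Q = 0.03184
Then change container volume by factor 1.25 (V_new/V_old).
Step 2:
                   D          X          J
  I           0.0233     0.4562   0.002371
  C       4.3678e-04 4.3678e-04 -4.3678e-04
  E          0.02374     0.4566   0.001934
  solve Keq expr → x = -2.1839e-04; check Q = 0.03184

x = -2.1839e-04 M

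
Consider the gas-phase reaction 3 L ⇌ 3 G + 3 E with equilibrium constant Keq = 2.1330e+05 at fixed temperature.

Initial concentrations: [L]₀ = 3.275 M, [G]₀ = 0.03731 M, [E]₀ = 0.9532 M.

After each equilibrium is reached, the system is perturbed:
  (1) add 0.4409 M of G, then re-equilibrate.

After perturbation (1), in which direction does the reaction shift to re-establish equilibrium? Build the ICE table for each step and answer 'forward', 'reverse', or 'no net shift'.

Q₀ = 1.2805e-06 vs Keq = 2.1330e+05 ⇒ Q<K, forward
Step 1:
                  L         G         E
  Initial     3.275   0.03731    0.9532
  Change     -3.066     3.066     3.066
  Equil      0.2088     3.104     4.019
  solve Keq expr → x = 1.022; check Q = 2.1330e+05
Then add 0.4409 M of G.
Step 2:
                  L         G         E
  Initial    0.2088     3.544     4.019
  Change    0.02634  -0.02634  -0.02634
  Equil      0.2351     3.518     3.993
  solve Keq expr → x = -0.008779; check Q = 2.1330e+05

Direction: reverse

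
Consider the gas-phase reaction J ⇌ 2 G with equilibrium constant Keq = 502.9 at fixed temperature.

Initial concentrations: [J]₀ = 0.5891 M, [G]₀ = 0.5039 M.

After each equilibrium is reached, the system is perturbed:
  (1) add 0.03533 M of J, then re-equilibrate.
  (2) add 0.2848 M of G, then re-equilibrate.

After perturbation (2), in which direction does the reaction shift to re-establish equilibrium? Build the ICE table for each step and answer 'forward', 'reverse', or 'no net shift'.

Direction: reverse

Q₀ = 0.431 vs Keq = 502.9 ⇒ Q<K, forward
Step 1:
                    J           G
  Initial      0.5891      0.5039
  Change      -0.5835       1.167
  Equil      0.005552       1.671
  solve Keq expr → x = 0.5835; check Q = 502.9
Then add 0.03533 M of J.
Step 2:
                    J           G
  Initial     0.04088       1.671
  Change     -0.03486     0.06971
  Equil      0.006025       1.741
  solve Keq expr → x = 0.03486; check Q = 502.9
Then add 0.2848 M of G.
Step 3:
                    J           G
  Initial    0.006025       2.026
  Change     0.002099   -0.004198
  Equil      0.008124       2.021
  solve Keq expr → x = -0.002099; check Q = 502.9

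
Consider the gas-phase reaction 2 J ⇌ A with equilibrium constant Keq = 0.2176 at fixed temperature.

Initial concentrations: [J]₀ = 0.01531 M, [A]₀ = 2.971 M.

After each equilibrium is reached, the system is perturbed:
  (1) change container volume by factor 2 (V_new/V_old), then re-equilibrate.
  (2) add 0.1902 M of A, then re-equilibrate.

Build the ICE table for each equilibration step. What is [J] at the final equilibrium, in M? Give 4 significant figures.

[J]_eq = 1.857 M

Q₀ = 1.2675e+04 vs Keq = 0.2176 ⇒ Q>K, reverse
Step 1:
                  J         A
  I         0.01531     2.971
  C            2.71    -1.355
  E           2.725     1.616
  solve Keq expr → x = -1.355; check Q = 0.2176
Then change container volume by factor 2 (V_new/V_old).
Step 2:
                  J         A
  I           1.363     0.808
  C          0.3458   -0.1729
  E           1.708    0.6351
  solve Keq expr → x = -0.1729; check Q = 0.2176
Then add 0.1902 M of A.
Step 3:
                  J         A
  I           1.708    0.8253
  C          0.1491  -0.07453
  E           1.857    0.7508
  solve Keq expr → x = -0.07453; check Q = 0.2176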